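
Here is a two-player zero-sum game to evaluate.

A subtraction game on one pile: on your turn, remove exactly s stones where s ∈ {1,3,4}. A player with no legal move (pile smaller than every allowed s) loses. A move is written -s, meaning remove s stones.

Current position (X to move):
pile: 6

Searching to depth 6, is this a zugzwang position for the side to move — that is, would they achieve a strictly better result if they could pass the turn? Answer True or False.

p1 X@[6]: -1[5]-1 -3[3]-1 -4[2]+1*
p2 O@[2]: -1[1]-1*
p3 X@[1]: -1[0]+1*
p4 O@[0] terminal -1; root [6] d6
pass branch (O moves first from the same position):
  | p1 O@[6]: -1[5]-1 -3[3]-1 -4[2]+1*
  | p2 X@[2]: -1[1]-1*
  | p3 O@[1]: -1[0]+1*
  | p4 X@[0] terminal -1; root [6] d6
X moving scores +1; X passing scores -1

zugzwang(6, X) = False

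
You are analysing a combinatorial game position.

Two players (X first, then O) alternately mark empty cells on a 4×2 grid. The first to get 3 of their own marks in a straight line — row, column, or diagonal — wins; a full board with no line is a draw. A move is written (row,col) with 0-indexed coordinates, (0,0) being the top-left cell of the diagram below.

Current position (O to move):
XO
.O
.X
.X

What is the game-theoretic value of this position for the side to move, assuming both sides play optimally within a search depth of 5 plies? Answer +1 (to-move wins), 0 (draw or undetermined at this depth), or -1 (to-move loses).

value(XO/.O/.X/.X, O) = 0

ply 1, O at XO/.O/.X/.X | (1,0)=+0→XO/OO/.X/.X*; (2,0)=+0→XO/.O/OX/.X; (3,0)=+0→XO/.O/.X/OX
ply 2, X at XO/OO/.X/.X | (2,0)=+0→XO/OO/XX/.X*; (3,0)=+0→XO/OO/.X/XX
ply 3, O at XO/OO/XX/.X | (3,0)=+0→XO/OO/XX/OX*
ply 4: XO/OO/XX/OX is terminal +0 (X); from XO/.O/.X/.X depth 5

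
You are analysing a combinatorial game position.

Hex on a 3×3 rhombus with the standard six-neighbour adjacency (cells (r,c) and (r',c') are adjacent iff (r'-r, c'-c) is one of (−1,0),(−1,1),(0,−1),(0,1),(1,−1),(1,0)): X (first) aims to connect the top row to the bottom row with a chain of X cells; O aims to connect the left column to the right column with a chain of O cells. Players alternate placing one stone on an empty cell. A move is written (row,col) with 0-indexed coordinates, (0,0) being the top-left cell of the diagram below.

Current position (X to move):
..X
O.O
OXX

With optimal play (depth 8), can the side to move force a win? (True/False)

ply 1, X at ..X/O.O/OXX | (0,0)=-1→X.X/O.O/OXX; (0,1)=-1→.XX/O.O/OXX; (1,1)=+1→..X/OXO/OXX*
ply 2: ..X/OXO/OXX is terminal -1 (O); from ..X/O.O/OXX depth 8

X winning at [..X/O.O/OXX]: True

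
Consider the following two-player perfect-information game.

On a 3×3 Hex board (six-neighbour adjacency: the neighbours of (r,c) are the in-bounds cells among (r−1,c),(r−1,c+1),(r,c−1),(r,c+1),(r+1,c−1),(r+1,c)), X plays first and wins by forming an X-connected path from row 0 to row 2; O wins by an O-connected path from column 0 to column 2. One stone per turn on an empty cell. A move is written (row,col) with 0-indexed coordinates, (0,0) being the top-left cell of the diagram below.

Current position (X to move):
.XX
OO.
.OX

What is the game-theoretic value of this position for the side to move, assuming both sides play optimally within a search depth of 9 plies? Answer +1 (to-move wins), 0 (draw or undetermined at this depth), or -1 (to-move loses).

ply 1, X at .XX/OO./.OX | (0,0)=-1→XXX/OO./.OX; (1,2)=+1→.XX/OOX/.OX*; (2,0)=-1→.XX/OO./XOX
ply 2: .XX/OOX/.OX is terminal -1 (O); from .XX/OO./.OX depth 9

value(.XX/OO./.OX, X) = +1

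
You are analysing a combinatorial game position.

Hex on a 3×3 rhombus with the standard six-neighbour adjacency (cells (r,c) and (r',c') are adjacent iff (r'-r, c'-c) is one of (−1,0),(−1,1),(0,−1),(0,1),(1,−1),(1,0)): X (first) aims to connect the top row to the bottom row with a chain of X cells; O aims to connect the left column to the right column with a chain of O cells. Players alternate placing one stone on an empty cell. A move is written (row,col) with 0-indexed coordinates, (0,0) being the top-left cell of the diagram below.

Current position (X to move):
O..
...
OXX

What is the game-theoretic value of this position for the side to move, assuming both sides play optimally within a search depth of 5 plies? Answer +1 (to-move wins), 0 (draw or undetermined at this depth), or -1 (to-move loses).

value(O../.../OXX, X) = +1

ply 1, X at O../.../OXX | (0,1)=-1→OX./.../OXX; (0,2)=+1→O.X/.../OXX*; (1,0)=-1→O../X../OXX; (1,1)=+1→O../.X./OXX; (1,2)=-1→O../..X/OXX
ply 2, O at O.X/.../OXX | (0,1)=-1→OOX/.../OXX*; (1,0)=-1→O.X/O../OXX; (1,1)=-1→O.X/.O./OXX; (1,2)=-1→O.X/..O/OXX
ply 3, X at OOX/.../OXX | (1,0)=+1→OOX/X../OXX*; (1,1)=+1→OOX/.X./OXX; (1,2)=+1→OOX/..X/OXX
ply 4, O at OOX/X../OXX | (1,1)=-1→OOX/XO./OXX*; (1,2)=-1→OOX/X.O/OXX
ply 5, X at OOX/XO./OXX | (1,2)=+1→OOX/XOX/OXX*
ply 6: OOX/XOX/OXX is terminal -1 (O); from O../.../OXX depth 5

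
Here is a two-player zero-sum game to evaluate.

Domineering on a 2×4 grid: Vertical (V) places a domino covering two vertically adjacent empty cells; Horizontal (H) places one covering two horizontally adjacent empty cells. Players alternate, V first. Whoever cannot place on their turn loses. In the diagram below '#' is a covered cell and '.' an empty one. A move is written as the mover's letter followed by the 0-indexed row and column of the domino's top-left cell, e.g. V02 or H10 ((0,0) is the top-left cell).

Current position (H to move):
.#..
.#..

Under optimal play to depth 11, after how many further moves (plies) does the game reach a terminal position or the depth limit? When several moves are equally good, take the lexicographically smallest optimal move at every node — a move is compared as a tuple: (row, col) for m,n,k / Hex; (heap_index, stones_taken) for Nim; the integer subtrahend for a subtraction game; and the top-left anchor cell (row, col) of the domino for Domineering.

p1 H@[.#../.#..]: H02[.###/.#..]+1* H12[.#../.###]+1
p2 V@[.###/.#..]: V00[####/##..]-1*
p3 H@[####/##..]: H12[####/####]+1*
p4 V@[####/####] terminal -1; root [.#../.#..] d11

PV length from [.#../.#..]: 3 plies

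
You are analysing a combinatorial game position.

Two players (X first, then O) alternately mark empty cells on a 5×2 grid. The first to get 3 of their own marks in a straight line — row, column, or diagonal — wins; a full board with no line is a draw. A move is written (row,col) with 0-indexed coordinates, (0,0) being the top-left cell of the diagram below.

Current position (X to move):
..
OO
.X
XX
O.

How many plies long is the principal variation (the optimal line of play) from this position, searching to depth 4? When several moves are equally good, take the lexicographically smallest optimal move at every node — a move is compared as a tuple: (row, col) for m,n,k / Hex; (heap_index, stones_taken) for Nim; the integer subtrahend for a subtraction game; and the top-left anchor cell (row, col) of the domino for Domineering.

p1 X@[../OO/.X/XX/O.]: (0,0)[X./OO/.X/XX/O.]+0 (0,1)[.X/OO/.X/XX/O.]+0 (2,0)[../OO/XX/XX/O.]+0 (4,1)[../OO/.X/XX/OX]+1*
p2 O@[../OO/.X/XX/OX] terminal -1; root [../OO/.X/XX/O.] d4

PV length from [../OO/.X/XX/O.]: 1 ply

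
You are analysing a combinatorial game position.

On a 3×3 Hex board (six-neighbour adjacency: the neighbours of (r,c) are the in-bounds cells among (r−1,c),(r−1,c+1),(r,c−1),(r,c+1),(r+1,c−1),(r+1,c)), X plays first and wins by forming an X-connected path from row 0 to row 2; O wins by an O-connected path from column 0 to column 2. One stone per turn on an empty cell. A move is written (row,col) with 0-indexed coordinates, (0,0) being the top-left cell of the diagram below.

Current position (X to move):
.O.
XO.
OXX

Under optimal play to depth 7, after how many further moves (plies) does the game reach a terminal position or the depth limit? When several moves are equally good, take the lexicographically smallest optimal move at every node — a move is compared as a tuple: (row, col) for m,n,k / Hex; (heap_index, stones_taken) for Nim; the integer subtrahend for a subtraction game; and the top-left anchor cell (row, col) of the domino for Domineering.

PV length from [.O./XO./OXX]: 2 plies

[.O./XO./OXX] X move#1: (0,0):-1/XO./XO./OXX*, (0,2):-1/.OX/XO./OXX, (1,2):-1/.O./XOX/OXX
[XO./XO./OXX] O move#2: (0,2):+1/XOO/XO./OXX*, (1,2):+1/XO./XOO/OXX
[XOO/XO./OXX] end (terminal -1, X#3); searched .O./XO./OXX to 7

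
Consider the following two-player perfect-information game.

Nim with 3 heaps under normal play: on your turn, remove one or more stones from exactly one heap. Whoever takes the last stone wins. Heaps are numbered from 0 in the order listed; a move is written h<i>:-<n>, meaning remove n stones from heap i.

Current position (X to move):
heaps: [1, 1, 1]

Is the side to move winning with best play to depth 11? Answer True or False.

X winning at [(1,1,1)]: True

ply 1, X at (1,1,1) | h0:-1=+1→(0,1,1)*; h1:-1=+1→(1,0,1); h2:-1=+1→(1,1,0)
ply 2, O at (0,1,1) | h1:-1=-1→(0,0,1)*; h2:-1=-1→(0,1,0)
ply 3, X at (0,0,1) | h2:-1=+1→(0,0,0)*
ply 4: (0,0,0) is terminal -1 (O); from (1,1,1) depth 11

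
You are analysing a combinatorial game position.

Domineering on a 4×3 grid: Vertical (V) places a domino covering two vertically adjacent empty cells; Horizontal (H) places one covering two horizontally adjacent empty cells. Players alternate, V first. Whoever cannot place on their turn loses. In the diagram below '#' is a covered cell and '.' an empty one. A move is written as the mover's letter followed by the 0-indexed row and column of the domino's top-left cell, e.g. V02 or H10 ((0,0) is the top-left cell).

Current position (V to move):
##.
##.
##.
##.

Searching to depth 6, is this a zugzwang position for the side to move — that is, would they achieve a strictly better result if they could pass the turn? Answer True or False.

zugzwang(##./##./##./##., V) = False

p1 V@[##./##./##./##.]: V02[###/###/##./##.]+1* V12[##./###/###/##.]+1 V22[##./##./###/###]+1
p2 H@[###/###/##./##.] terminal -1; root [##./##./##./##.] d6
if V skipped the turn, H would face:
~ p1 H@[##./##./##./##.] terminal -1; root [##./##./##./##.] d6
compare (V): move=+1 vs pass=+1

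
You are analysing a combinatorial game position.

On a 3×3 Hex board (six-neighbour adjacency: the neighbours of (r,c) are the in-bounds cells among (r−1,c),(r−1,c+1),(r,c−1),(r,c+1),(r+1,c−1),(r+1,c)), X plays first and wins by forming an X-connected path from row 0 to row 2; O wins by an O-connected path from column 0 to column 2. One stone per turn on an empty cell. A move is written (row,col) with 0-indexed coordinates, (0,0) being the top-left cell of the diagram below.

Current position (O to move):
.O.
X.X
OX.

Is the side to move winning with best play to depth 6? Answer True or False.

p1 O@[.O./X.X/OX.]: (0,0)[OO./X.X/OX.]-1 (0,2)[.OO/X.X/OX.]+1* (1,1)[.O./XOX/OX.]-1 (2,2)[.O./X.X/OXO]-1
p2 X@[.OO/X.X/OX.]: (0,0)[XOO/X.X/OX.]-1* (1,1)[.OO/XXX/OX.]-1 (2,2)[.OO/X.X/OXX]-1
p3 O@[XOO/X.X/OX.]: (1,1)[XOO/XOX/OX.]+1* (2,2)[XOO/X.X/OXO]-1
p4 X@[XOO/XOX/OX.] terminal -1; root [.O./X.X/OX.] d6

O winning at [.O./X.X/OX.]: True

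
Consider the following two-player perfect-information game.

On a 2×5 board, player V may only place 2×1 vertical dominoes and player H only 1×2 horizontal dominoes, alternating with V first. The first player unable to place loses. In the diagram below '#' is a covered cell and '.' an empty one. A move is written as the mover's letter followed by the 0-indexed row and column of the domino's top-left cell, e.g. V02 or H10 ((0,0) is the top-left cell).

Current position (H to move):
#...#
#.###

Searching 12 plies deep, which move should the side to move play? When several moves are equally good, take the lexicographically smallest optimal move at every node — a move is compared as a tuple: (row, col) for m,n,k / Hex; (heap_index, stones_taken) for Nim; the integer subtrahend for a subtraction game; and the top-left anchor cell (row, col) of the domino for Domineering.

ply 1, H at #...#/#.### | H01=+1→###.#/#.###*; H02=-1→#.###/#.###
ply 2: ###.#/#.### is terminal -1 (V); from #...#/#.### depth 12

H's best at [#...#/#.###]: H01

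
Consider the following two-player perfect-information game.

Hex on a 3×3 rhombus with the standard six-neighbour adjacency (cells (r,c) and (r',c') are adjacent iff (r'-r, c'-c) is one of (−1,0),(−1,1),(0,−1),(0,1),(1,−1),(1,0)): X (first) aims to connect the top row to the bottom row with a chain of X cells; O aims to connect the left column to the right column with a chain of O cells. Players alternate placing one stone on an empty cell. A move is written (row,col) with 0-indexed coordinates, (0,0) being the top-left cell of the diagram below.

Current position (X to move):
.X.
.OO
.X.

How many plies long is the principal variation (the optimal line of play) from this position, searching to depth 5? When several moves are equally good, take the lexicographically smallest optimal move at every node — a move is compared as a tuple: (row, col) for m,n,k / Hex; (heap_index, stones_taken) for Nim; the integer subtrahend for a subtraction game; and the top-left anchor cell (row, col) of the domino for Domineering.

[.X./.OO/.X.] X move#1: (0,0):-1/XX./.OO/.X.*, (0,2):-1/.XX/.OO/.X., (1,0):-1/.X./XOO/.X., (2,0):-1/.X./.OO/XX., (2,2):-1/.X./.OO/.XX
[XX./.OO/.X.] O move#2: (0,2):+1/XXO/.OO/.X.*, (1,0):+1/XX./OOO/.X., (2,0):+1/XX./.OO/OX., (2,2):+1/XX./.OO/.XO
[XXO/.OO/.X.] X move#3: (1,0):-1/XXO/XOO/.X.*, (2,0):-1/XXO/.OO/XX., (2,2):-1/XXO/.OO/.XX
[XXO/XOO/.X.] O move#4: (2,0):+1/XXO/XOO/OX.*, (2,2):-1/XXO/XOO/.XO
[XXO/XOO/OX.] end (terminal -1, X#5); searched .X./.OO/.X. to 5

PV length from [.X./.OO/.X.]: 4 plies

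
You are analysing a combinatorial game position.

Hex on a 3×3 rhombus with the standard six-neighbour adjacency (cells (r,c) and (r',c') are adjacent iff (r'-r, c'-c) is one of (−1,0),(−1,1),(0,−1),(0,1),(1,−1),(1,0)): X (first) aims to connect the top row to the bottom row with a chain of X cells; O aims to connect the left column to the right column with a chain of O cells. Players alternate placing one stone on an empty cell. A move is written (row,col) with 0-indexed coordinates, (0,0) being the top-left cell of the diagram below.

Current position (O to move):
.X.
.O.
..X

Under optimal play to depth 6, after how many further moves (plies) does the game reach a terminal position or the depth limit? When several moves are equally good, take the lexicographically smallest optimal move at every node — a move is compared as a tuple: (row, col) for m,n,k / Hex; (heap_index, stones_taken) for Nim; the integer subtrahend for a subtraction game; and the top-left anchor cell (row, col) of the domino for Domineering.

ply 1, O at .X./.O./..X | (0,0)=+1→OX./.O./..X*; (0,2)=+1→.XO/.O./..X; (1,0)=+1→.X./OO./..X; (1,2)=+1→.X./.OO/..X; (2,0)=+1→.X./.O./O.X; (2,1)=+1→.X./.O./.OX
ply 2, X at OX./.O./..X | (0,2)=-1→OXX/.O./..X*; (1,0)=-1→OX./XO./..X; (1,2)=-1→OX./.OX/..X; (2,0)=-1→OX./.O./X.X; (2,1)=-1→OX./.O./.XX
ply 3, O at OXX/.O./..X | (1,0)=-1→OXX/OO./..X; (1,2)=+1→OXX/.OO/..X*; (2,0)=-1→OXX/.O./O.X; (2,1)=-1→OXX/.O./.OX
ply 4, X at OXX/.OO/..X | (1,0)=-1→OXX/XOO/..X*; (2,0)=-1→OXX/.OO/X.X; (2,1)=-1→OXX/.OO/.XX
ply 5, O at OXX/XOO/..X | (2,0)=+1→OXX/XOO/O.X*; (2,1)=-1→OXX/XOO/.OX
ply 6: OXX/XOO/O.X is terminal -1 (X); from .X./.O./..X depth 6

PV length from [.X./.O./..X]: 5 plies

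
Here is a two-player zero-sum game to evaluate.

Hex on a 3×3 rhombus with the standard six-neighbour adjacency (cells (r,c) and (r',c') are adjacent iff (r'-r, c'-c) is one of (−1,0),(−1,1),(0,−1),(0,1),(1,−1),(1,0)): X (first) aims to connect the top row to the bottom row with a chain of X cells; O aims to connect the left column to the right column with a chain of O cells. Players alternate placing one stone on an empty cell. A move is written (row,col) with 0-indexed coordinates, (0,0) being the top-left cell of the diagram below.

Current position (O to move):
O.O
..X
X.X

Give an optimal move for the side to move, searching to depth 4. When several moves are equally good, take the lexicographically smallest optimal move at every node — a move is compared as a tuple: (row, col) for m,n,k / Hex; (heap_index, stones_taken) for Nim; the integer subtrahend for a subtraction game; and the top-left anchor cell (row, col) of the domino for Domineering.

p1 O@[O.O/..X/X.X]: (0,1)[OOO/..X/X.X]+1* (1,0)[O.O/O.X/X.X]+1 (1,1)[O.O/.OX/X.X]+1 (2,1)[O.O/..X/XOX]-1
p2 X@[OOO/..X/X.X] terminal -1; root [O.O/..X/X.X] d4

O's best at [O.O/..X/X.X]: (0,1)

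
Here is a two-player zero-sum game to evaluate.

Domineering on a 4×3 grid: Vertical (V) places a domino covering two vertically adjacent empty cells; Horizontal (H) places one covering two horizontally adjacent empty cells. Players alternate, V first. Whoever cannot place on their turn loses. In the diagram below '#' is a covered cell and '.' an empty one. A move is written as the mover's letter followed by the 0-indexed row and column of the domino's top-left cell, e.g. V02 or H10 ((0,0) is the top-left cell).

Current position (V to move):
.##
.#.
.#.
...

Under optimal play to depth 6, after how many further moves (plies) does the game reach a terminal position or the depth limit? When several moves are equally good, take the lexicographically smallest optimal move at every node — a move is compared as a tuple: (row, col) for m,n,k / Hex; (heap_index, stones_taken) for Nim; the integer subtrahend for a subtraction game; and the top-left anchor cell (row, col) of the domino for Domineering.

PV length from [.##/.#./.#./...]: 3 plies

[.##/.#./.#./...] V move#1: V00:+1/###/##./.#./...*, V10:+1/.##/##./##./..., V12:+1/.##/.##/.##/..., V20:+1/.##/.#./##./#.., V22:+1/.##/.#./.##/..#
[###/##./.#./...] H move#2: H30:-1/###/##./.#./##.*, H31:-1/###/##./.#./.##
[###/##./.#./##.] V move#3: V12:+1/###/###/.##/##.*, V22:+1/###/##./.##/###
[###/###/.##/##.] end (terminal -1, H#4); searched .##/.#./.#./... to 6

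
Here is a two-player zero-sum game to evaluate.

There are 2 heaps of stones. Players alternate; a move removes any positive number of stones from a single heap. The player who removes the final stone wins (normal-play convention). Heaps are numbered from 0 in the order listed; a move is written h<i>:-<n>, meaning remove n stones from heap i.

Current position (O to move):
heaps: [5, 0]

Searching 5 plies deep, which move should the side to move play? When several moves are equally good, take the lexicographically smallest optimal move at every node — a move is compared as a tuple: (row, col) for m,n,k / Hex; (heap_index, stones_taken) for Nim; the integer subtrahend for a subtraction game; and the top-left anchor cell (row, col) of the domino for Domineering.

O's best at [(5,0)]: h0:-5

ply 1, O at (5,0) | h0:-1=-1→(4,0); h0:-2=-1→(3,0); h0:-3=-1→(2,0); h0:-4=-1→(1,0); h0:-5=+1→(0,0)*
ply 2: (0,0) is terminal -1 (X); from (5,0) depth 5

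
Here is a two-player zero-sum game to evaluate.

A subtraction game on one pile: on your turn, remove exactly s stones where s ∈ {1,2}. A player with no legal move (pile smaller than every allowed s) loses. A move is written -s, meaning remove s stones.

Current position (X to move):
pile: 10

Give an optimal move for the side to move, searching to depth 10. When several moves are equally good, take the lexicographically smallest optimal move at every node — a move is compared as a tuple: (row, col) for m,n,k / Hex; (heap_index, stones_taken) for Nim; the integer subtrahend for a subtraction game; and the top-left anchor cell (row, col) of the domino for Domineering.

[10] X move#1: -1:+1/9*, -2:-1/8
[9] O move#2: -1:-1/8*, -2:-1/7
[8] X move#3: -1:-1/7, -2:+1/6*
[6] O move#4: -1:-1/5*, -2:-1/4
[5] X move#5: -1:-1/4, -2:+1/3*
[3] O move#6: -1:-1/2*, -2:-1/1
[2] X move#7: -1:-1/1, -2:+1/0*
[0] end (terminal -1, O#8); searched 10 to 10

X's best at [10]: -1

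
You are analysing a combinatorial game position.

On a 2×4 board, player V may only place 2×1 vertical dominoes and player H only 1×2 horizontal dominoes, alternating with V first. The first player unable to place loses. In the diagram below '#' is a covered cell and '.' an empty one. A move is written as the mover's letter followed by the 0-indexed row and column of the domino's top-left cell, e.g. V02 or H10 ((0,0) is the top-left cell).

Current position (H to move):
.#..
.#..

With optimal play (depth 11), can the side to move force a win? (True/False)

p1 H@[.#../.#..]: H02[.###/.#..]+1* H12[.#../.###]+1
p2 V@[.###/.#..]: V00[####/##..]-1*
p3 H@[####/##..]: H12[####/####]+1*
p4 V@[####/####] terminal -1; root [.#../.#..] d11

H winning at [.#../.#..]: True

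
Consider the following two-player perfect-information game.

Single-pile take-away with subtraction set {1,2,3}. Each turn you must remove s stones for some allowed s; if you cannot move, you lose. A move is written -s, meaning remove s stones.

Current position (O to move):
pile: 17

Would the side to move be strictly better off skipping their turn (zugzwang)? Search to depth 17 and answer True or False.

p1 O@[17]: -1[16]+1* -2[15]-1 -3[14]-1
p2 X@[16]: -1[15]-1* -2[14]-1 -3[13]-1
p3 O@[15]: -1[14]-1 -2[13]-1 -3[12]+1*
p4 X@[12]: -1[11]-1* -2[10]-1 -3[9]-1
p5 O@[11]: -1[10]-1 -2[9]-1 -3[8]+1*
p6 X@[8]: -1[7]-1* -2[6]-1 -3[5]-1
p7 O@[7]: -1[6]-1 -2[5]-1 -3[4]+1*
p8 X@[4]: -1[3]-1* -2[2]-1 -3[1]-1
p9 O@[3]: -1[2]-1 -2[1]-1 -3[0]+1*
p10 X@[0] terminal -1; root [17] d17
suppose O passes — search the same position with X to move:
pass> p1 X@[17]: -1[16]+1* -2[15]-1 -3[14]-1
pass> p2 O@[16]: -1[15]-1* -2[14]-1 -3[13]-1
pass> p3 X@[15]: -1[14]-1 -2[13]-1 -3[12]+1*
pass> p4 O@[12]: -1[11]-1* -2[10]-1 -3[9]-1
pass> p5 X@[11]: -1[10]-1 -2[9]-1 -3[8]+1*
pass> p6 O@[8]: -1[7]-1* -2[6]-1 -3[5]-1
pass> p7 X@[7]: -1[6]-1 -2[5]-1 -3[4]+1*
pass> p8 O@[4]: -1[3]-1* -2[2]-1 -3[1]-1
pass> p9 X@[3]: -1[2]-1 -2[1]-1 -3[0]+1*
pass> p10 O@[0] terminal -1; root [17] d17
for O: play +1, pass -1

zugzwang(17, O) = False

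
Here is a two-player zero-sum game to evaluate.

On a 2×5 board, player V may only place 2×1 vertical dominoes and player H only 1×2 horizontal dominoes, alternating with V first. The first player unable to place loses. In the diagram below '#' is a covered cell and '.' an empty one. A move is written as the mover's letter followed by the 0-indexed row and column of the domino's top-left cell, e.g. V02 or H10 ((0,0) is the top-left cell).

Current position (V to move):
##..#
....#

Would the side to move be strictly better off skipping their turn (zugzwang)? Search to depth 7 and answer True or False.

zugzwang(##..#/....#, V) = False

[##..#/....#] V move#1: V02:+1/###.#/..#.#*, V03:-1/##.##/...##
[###.#/..#.#] H move#2: H10:-1/###.#/###.#*
[###.#/###.#] V move#3: V03:+1/#####/#####*
[#####/#####] end (terminal -1, H#4); searched ##..#/....# to 7
if V skipped the turn, H would face:
~ [##..#/....#] H move#1: H02:+1/#####/....#*, H10:-1/##..#/##..#, H11:-1/##..#/.##.#, H12:+1/##..#/..###
~ [#####/....#] end (terminal -1, V#2); searched ##..#/....# to 7
compare (V): move=+1 vs pass=-1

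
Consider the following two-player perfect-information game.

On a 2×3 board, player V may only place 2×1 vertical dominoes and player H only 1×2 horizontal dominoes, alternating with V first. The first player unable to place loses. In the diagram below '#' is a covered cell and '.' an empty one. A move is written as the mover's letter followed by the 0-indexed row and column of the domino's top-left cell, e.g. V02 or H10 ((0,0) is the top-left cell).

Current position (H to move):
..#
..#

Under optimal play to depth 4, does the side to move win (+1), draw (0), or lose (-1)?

ply 1, H at ..#/..# | H00=+1→###/..#*; H10=+1→..#/###
ply 2: ###/..# is terminal -1 (V); from ..#/..# depth 4

value(..#/..#, H) = +1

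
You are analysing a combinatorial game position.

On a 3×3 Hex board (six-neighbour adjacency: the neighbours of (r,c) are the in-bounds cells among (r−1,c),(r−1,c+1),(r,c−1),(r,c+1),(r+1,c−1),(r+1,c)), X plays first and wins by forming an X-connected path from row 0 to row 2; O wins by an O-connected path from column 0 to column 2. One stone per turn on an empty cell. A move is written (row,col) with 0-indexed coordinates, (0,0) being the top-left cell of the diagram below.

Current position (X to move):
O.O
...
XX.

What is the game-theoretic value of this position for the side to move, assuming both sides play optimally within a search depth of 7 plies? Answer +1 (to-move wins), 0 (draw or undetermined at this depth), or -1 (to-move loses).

value(O.O/.../XX., X) = +1

[O.O/.../XX.] X move#1: (0,1):+1/OXO/.../XX.*, (1,0):-1/O.O/X../XX., (1,1):-1/O.O/.X./XX., (1,2):-1/O.O/..X/XX., (2,2):-1/O.O/.../XXX
[OXO/.../XX.] O move#2: (1,0):-1/OXO/O../XX.*, (1,1):-1/OXO/.O./XX., (1,2):-1/OXO/..O/XX., (2,2):-1/OXO/.../XXO
[OXO/O../XX.] X move#3: (1,1):+1/OXO/OX./XX.*, (1,2):-1/OXO/O.X/XX., (2,2):-1/OXO/O../XXX
[OXO/OX./XX.] end (terminal -1, O#4); searched O.O/.../XX. to 7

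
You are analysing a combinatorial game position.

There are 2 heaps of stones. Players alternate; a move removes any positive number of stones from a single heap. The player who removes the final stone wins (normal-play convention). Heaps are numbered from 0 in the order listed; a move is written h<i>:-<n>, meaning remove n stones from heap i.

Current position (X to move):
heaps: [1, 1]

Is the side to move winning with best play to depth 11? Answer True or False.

[(1,1)] X move#1: h0:-1:-1/(0,1)*, h1:-1:-1/(1,0)
[(0,1)] O move#2: h1:-1:+1/(0,0)*
[(0,0)] end (terminal -1, X#3); searched (1,1) to 11

X winning at [(1,1)]: False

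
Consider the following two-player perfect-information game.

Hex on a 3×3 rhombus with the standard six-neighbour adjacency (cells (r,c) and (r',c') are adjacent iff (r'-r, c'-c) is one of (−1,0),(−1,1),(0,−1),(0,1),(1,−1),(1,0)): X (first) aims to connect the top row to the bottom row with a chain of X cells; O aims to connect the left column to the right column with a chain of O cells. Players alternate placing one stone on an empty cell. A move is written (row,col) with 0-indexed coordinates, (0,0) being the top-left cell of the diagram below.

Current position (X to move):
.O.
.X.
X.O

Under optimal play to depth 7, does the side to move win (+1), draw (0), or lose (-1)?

p1 X@[.O./.X./X.O]: (0,0)[XO./.X./X.O]+1* (0,2)[.OX/.X./X.O]+1 (1,0)[.O./XX./X.O]+1 (1,2)[.O./.XX/X.O]-1 (2,1)[.O./.X./XXO]-1
p2 O@[XO./.X./X.O]: (0,2)[XOO/.X./X.O]-1* (1,0)[XO./OX./X.O]-1 (1,2)[XO./.XO/X.O]-1 (2,1)[XO./.X./XOO]-1
p3 X@[XOO/.X./X.O]: (1,0)[XOO/XX./X.O]+1* (1,2)[XOO/.XX/X.O]-1 (2,1)[XOO/.X./XXO]-1
p4 O@[XOO/XX./X.O] terminal -1; root [.O./.X./X.O] d7

value(.O./.X./X.O, X) = +1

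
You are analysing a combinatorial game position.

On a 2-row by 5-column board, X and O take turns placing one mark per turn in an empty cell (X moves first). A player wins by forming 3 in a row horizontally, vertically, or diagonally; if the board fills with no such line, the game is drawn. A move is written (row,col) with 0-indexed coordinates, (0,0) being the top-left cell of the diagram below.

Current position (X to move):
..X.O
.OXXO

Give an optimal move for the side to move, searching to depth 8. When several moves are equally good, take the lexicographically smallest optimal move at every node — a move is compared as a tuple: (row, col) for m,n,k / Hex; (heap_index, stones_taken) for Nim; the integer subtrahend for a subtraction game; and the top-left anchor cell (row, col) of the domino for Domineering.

[..X.O/.OXXO] X move#1: (0,0):+0/X.X.O/.OXXO, (0,1):+1/.XX.O/.OXXO*, (0,3):+0/..XXO/.OXXO, (1,0):+0/..X.O/XOXXO
[.XX.O/.OXXO] O move#2: (0,0):-1/OXX.O/.OXXO*, (0,3):-1/.XXOO/.OXXO, (1,0):-1/.XX.O/OOXXO
[OXX.O/.OXXO] X move#3: (0,3):+1/OXXXO/.OXXO*, (1,0):+0/OXX.O/XOXXO
[OXXXO/.OXXO] end (terminal -1, O#4); searched ..X.O/.OXXO to 8

X's best at [..X.O/.OXXO]: (0,1)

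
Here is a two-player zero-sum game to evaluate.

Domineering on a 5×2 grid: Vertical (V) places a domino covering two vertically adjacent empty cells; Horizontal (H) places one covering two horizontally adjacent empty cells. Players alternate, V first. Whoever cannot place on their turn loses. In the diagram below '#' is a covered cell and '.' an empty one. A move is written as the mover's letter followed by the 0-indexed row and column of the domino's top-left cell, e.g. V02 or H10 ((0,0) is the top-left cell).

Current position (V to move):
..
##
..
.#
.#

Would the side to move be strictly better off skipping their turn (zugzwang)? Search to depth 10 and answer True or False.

zugzwang(../##/../.#/.#, V) = False

ply 1, V at ../##/../.#/.# | V20=-1→../##/#./##/.#*; V30=-1→../##/../##/##
ply 2, H at ../##/#./##/.# | H00=+1→##/##/#./##/.#*
ply 3: ##/##/#./##/.# is terminal -1 (V); from ../##/../.#/.# depth 10
suppose V passes — search the same position with H to move:
pass> ply 1, H at ../##/../.#/.# | H00=-1→##/##/../.#/.#; H20=+1→../##/##/.#/.#*
pass> ply 2, V at ../##/##/.#/.# | V30=-1→../##/##/##/##*
pass> ply 3, H at ../##/##/##/## | H00=+1→##/##/##/##/##*
pass> ply 4: ##/##/##/##/## is terminal -1 (V); from ../##/../.#/.# depth 10
for V: play -1, pass -1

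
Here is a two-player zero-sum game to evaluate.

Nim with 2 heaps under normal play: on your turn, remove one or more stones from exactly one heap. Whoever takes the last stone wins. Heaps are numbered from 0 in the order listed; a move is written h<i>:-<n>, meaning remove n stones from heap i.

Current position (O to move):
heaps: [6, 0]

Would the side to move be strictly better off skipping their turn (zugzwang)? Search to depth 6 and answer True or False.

ply 1, O at (6,0) | h0:-1=-1→(5,0); h0:-2=-1→(4,0); h0:-3=-1→(3,0); h0:-4=-1→(2,0); h0:-5=-1→(1,0); h0:-6=+1→(0,0)*
ply 2: (0,0) is terminal -1 (X); from (6,0) depth 6
suppose O passes — search the same position with X to move:
pass> ply 1, X at (6,0) | h0:-1=-1→(5,0); h0:-2=-1→(4,0); h0:-3=-1→(3,0); h0:-4=-1→(2,0); h0:-5=-1→(1,0); h0:-6=+1→(0,0)*
pass> ply 2: (0,0) is terminal -1 (O); from (6,0) depth 6
for O: play +1, pass -1

zugzwang((6,0), O) = False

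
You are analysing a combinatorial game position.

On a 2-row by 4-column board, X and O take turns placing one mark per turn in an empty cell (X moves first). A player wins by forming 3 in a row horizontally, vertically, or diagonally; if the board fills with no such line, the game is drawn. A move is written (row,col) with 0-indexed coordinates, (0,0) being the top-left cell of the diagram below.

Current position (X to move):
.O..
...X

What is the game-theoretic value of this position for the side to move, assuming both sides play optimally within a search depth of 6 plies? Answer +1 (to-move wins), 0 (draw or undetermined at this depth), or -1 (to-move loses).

value(.O../...X, X) = 0

[.O../...X] X move#1: (0,0):+0/XO../...X*, (0,2):+0/.OX./...X, (0,3):+0/.O.X/...X, (1,0):-1/.O../X..X, (1,1):+0/.O../.X.X, (1,2):+0/.O../..XX
[XO../...X] O move#2: (0,2):+0/XOO./...X*, (0,3):+0/XO.O/...X, (1,0):+0/XO../O..X, (1,1):+0/XO../.O.X, (1,2):+0/XO../..OX
[XOO./...X] X move#3: (0,3):+0/XOOX/...X*, (1,0):-1/XOO./X..X, (1,1):-1/XOO./.X.X, (1,2):-1/XOO./..XX
[XOOX/...X] O move#4: (1,0):+0/XOOX/O..X*, (1,1):+0/XOOX/.O.X, (1,2):+0/XOOX/..OX
[XOOX/O..X] X move#5: (1,1):+0/XOOX/OX.X*, (1,2):+0/XOOX/O.XX
[XOOX/OX.X] O move#6: (1,2):+0/XOOX/OXOX*
[XOOX/OXOX] end (terminal +0, X#7); searched .O../...X to 6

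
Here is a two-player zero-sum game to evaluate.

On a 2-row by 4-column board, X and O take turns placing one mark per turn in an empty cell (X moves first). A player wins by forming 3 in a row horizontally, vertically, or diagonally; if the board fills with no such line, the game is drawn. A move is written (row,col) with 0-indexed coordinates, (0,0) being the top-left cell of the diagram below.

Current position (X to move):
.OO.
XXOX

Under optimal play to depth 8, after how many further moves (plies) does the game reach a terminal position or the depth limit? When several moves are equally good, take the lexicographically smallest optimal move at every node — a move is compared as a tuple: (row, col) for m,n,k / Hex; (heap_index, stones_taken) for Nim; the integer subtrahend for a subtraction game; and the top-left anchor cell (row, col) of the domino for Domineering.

PV length from [.OO./XXOX]: 2 plies

p1 X@[.OO./XXOX]: (0,0)[XOO./XXOX]-1* (0,3)[.OOX/XXOX]-1
p2 O@[XOO./XXOX]: (0,3)[XOOO/XXOX]+1*
p3 X@[XOOO/XXOX] terminal -1; root [.OO./XXOX] d8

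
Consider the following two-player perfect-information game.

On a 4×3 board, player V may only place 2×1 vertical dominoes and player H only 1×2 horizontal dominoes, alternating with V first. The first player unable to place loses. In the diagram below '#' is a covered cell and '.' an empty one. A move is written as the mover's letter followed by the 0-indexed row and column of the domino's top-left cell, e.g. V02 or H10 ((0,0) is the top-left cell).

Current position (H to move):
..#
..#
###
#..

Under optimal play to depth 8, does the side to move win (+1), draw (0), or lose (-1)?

value(..#/..#/###/#.., H) = +1

p1 H@[..#/..#/###/#..]: H00[###/..#/###/#..]+1* H10[..#/###/###/#..]+1 H31[..#/..#/###/###]-1
p2 V@[###/..#/###/#..] terminal -1; root [..#/..#/###/#..] d8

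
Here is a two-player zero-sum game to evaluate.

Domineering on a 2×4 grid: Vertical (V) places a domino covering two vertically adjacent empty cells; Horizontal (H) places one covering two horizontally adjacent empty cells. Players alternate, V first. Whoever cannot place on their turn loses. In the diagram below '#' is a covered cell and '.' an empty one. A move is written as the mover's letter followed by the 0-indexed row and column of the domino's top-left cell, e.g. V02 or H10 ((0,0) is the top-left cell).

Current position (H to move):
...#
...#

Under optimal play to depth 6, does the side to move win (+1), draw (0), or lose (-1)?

value(...#/...#, H) = +1

p1 H@[...#/...#]: H00[##.#/...#]+1* H01[.###/...#]+1 H10[...#/##.#]+1 H11[...#/.###]+1
p2 V@[##.#/...#]: V02[####/..##]-1*
p3 H@[####/..##]: H10[####/####]+1*
p4 V@[####/####] terminal -1; root [...#/...#] d6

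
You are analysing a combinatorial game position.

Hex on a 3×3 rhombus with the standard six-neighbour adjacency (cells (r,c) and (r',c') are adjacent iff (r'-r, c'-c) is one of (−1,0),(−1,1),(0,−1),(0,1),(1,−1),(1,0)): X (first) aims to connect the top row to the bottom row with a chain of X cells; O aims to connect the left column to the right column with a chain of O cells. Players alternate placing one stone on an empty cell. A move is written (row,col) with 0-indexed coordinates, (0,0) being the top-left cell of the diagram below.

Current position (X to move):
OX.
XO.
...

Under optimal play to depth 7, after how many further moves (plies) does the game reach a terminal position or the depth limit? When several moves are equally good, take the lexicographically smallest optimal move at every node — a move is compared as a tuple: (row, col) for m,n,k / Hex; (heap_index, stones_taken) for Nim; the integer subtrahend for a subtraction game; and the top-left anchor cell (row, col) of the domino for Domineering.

PV length from [OX./XO./...]: 3 plies

p1 X@[OX./XO./...]: (0,2)[OXX/XO./...]+1* (1,2)[OX./XOX/...]+1 (2,0)[OX./XO./X..]+1 (2,1)[OX./XO./.X.]-1 (2,2)[OX./XO./..X]-1
p2 O@[OXX/XO./...]: (1,2)[OXX/XOO/...]-1* (2,0)[OXX/XO./O..]-1 (2,1)[OXX/XO./.O.]-1 (2,2)[OXX/XO./..O]-1
p3 X@[OXX/XOO/...]: (2,0)[OXX/XOO/X..]+1* (2,1)[OXX/XOO/.X.]-1 (2,2)[OXX/XOO/..X]-1
p4 O@[OXX/XOO/X..] terminal -1; root [OX./XO./...] d7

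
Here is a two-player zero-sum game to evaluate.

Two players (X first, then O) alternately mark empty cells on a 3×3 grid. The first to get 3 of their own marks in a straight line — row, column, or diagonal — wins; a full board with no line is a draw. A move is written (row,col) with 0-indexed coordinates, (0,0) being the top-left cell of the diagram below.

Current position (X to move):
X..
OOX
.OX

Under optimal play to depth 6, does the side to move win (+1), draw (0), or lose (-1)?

p1 X@[X../OOX/.OX]: (0,1)[XX./OOX/.OX]+0 (0,2)[X.X/OOX/.OX]+1* (2,0)[X../OOX/XOX]-1
p2 O@[X.X/OOX/.OX] terminal -1; root [X../OOX/.OX] d6

value(X../OOX/.OX, X) = +1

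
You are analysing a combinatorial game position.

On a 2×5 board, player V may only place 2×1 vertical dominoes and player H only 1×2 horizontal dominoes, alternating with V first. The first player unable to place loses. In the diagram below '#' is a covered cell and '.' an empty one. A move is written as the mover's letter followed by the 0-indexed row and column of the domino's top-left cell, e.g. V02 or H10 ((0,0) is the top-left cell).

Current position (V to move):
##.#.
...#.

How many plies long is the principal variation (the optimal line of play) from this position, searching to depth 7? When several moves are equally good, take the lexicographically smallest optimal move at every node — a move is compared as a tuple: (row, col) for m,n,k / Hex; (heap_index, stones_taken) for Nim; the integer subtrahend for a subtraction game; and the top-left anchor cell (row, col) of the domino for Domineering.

PV length from [##.#./...#.]: 3 plies

[##.#./...#.] V move#1: V02:+1/####./..##.*, V04:-1/##.##/...##
[####./..##.] H move#2: H10:-1/####./####.*
[####./####.] V move#3: V04:+1/#####/#####*
[#####/#####] end (terminal -1, H#4); searched ##.#./...#. to 7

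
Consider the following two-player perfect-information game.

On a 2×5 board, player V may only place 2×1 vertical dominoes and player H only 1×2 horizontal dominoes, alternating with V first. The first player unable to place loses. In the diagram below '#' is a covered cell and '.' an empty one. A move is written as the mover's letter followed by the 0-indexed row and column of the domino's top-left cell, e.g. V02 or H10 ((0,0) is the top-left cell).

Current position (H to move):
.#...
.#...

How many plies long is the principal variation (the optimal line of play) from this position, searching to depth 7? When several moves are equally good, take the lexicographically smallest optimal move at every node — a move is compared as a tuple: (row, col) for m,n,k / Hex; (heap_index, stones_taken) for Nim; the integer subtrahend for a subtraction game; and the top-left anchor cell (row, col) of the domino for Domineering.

p1 H@[.#.../.#...]: H02[.###./.#...]-1* H03[.#.##/.#...]-1 H12[.#.../.###.]-1 H13[.#.../.#.##]-1
p2 V@[.###./.#...]: V00[####./##...]-1 V04[.####/.#..#]+1*
p3 H@[.####/.#..#]: H12[.####/.####]-1*
p4 V@[.####/.####]: V00[#####/#####]+1*
p5 H@[#####/#####] terminal -1; root [.#.../.#...] d7

PV length from [.#.../.#...]: 4 plies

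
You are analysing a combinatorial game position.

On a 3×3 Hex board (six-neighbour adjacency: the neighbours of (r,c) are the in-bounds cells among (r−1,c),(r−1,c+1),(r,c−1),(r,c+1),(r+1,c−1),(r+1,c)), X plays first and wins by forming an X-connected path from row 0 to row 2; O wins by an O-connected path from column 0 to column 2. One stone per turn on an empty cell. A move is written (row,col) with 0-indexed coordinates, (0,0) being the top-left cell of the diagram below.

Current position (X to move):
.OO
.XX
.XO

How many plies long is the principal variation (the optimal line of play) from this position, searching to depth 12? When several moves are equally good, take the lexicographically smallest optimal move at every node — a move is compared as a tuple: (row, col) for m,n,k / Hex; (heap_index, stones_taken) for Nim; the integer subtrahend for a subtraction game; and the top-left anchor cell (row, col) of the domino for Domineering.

[.OO/.XX/.XO] X move#1: (0,0):-1/XOO/.XX/.XO*, (1,0):-1/.OO/XXX/.XO, (2,0):-1/.OO/.XX/XXO
[XOO/.XX/.XO] O move#2: (1,0):+1/XOO/OXX/.XO*, (2,0):-1/XOO/.XX/OXO
[XOO/OXX/.XO] end (terminal -1, X#3); searched .OO/.XX/.XO to 12

PV length from [.OO/.XX/.XO]: 2 plies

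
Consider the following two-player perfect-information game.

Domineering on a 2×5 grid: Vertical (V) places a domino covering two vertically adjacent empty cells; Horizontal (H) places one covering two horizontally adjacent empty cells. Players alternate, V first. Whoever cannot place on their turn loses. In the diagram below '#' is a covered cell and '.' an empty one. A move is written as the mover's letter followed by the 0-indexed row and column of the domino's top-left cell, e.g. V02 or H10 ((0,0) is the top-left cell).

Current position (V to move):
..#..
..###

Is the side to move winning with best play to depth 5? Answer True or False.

[..#../..###] V move#1: V00:+1/#.#../#.###*, V01:+1/.##../.####
[#.#../#.###] H move#2: H03:-1/#.###/#.###*
[#.###/#.###] V move#3: V01:+1/#####/#####*
[#####/#####] end (terminal -1, H#4); searched ..#../..### to 5

V winning at [..#../..###]: True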